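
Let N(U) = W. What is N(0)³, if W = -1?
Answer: -1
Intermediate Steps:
N(U) = -1
N(0)³ = (-1)³ = -1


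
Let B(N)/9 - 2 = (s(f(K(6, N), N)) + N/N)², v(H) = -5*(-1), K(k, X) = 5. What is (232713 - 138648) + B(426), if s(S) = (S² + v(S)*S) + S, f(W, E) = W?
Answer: 122307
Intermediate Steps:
v(H) = 5
s(S) = S² + 6*S (s(S) = (S² + 5*S) + S = S² + 6*S)
B(N) = 28242 (B(N) = 18 + 9*(5*(6 + 5) + N/N)² = 18 + 9*(5*11 + 1)² = 18 + 9*(55 + 1)² = 18 + 9*56² = 18 + 9*3136 = 18 + 28224 = 28242)
(232713 - 138648) + B(426) = (232713 - 138648) + 28242 = 94065 + 28242 = 122307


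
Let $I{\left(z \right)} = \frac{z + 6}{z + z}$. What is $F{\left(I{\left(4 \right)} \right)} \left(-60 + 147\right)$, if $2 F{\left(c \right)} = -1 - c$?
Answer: $- \frac{783}{8} \approx -97.875$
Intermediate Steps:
$I{\left(z \right)} = \frac{6 + z}{2 z}$
$F{\left(c \right)} = - \frac{1}{2} - \frac{c}{2}$ ($F{\left(c \right)} = \frac{-1 - c}{2} = - \frac{1}{2} - \frac{c}{2}$)
$F{\left(I{\left(4 \right)} \right)} \left(-60 + 147\right) = \left(- \frac{1}{2} - \frac{\frac{1}{2} \cdot \frac{1}{4} \left(6 + 4\right)}{2}\right) \left(-60 + 147\right) = \left(- \frac{1}{2} - \frac{\frac{1}{2} \cdot \frac{1}{4} \cdot 10}{2}\right) 87 = \left(- \frac{1}{2} - \frac{5}{8}\right) 87 = \left(- \frac{9}{8}\right) 87 = - \frac{783}{8}$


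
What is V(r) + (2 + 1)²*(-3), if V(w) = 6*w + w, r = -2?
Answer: -41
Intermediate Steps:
V(w) = 7*w
V(r) + (2 + 1)²*(-3) = 7*(-2) + (2 + 1)²*(-3) = -14 + 3²*(-3) = -14 + 9*(-3) = -14 - 27 = -41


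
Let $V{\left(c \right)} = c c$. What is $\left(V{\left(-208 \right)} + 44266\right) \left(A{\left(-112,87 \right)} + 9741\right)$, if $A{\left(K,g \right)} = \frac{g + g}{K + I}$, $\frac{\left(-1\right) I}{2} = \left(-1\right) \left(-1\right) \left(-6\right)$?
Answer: $\frac{4262387139}{5} \approx 8.5248 \cdot 10^{8}$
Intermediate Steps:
$V{\left(c \right)} = c^{2}$
$I = 12$ ($I = - 2 \left(-1\right) \left(-1\right) \left(-6\right) = - 2 \cdot 1 \left(-6\right) = \left(-2\right) \left(-6\right) = 12$)
$A{\left(K,g \right)} = \frac{2 g}{12 + K}$ ($A{\left(K,g \right)} = \frac{g + g}{K + 12} = \frac{2 g}{12 + K}$)
$\left(V{\left(-208 \right)} + 44266\right) \left(A{\left(-112,87 \right)} + 9741\right) = \left(\left(-208\right)^{2} + 44266\right) \left(2 \cdot 87 \frac{1}{12 - 112} + 9741\right) = \left(43264 + 44266\right) \left(2 \cdot 87 \frac{1}{-100} + 9741\right) = 87530 \left(2 \cdot 87 \left(- \frac{1}{100}\right) + 9741\right) = 87530 \left(- \frac{87}{50} + 9741\right) = 87530 \cdot \frac{486963}{50} = \frac{4262387139}{5}$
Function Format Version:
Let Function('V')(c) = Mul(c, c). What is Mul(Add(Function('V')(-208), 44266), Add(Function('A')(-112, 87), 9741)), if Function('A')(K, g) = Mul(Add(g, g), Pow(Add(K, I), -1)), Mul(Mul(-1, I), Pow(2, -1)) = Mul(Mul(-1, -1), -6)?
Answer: Rational(4262387139, 5) ≈ 8.5248e+8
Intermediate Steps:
Function('V')(c) = Pow(c, 2)
I = 12 (I = Mul(-2, Mul(Mul(-1, -1), -6)) = Mul(-2, Mul(1, -6)) = Mul(-2, -6) = 12)
Function('A')(K, g) = Mul(2, g, Pow(Add(12, K), -1)) (Function('A')(K, g) = Mul(Add(g, g), Pow(Add(K, 12), -1)) = Mul(Mul(2, g), Pow(Add(12, K), -1)) = Mul(2, g, Pow(Add(12, K), -1)))
Mul(Add(Function('V')(-208), 44266), Add(Function('A')(-112, 87), 9741)) = Mul(Add(Pow(-208, 2), 44266), Add(Mul(2, 87, Pow(Add(12, -112), -1)), 9741)) = Mul(Add(43264, 44266), Add(Mul(2, 87, Pow(-100, -1)), 9741)) = Mul(87530, Add(Mul(2, 87, Rational(-1, 100)), 9741)) = Mul(87530, Add(Rational(-87, 50), 9741)) = Mul(87530, Rational(486963, 50)) = Rational(4262387139, 5)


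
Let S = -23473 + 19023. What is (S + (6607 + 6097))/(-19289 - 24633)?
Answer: -4127/21961 ≈ -0.18792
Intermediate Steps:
S = -4450
(S + (6607 + 6097))/(-19289 - 24633) = (-4450 + (6607 + 6097))/(-19289 - 24633) = (-4450 + 12704)/(-43922) = 8254*(-1/43922) = -4127/21961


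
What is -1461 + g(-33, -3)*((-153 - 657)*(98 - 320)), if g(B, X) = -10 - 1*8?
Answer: -3238221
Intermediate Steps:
g(B, X) = -18 (g(B, X) = -10 - 8 = -18)
-1461 + g(-33, -3)*((-153 - 657)*(98 - 320)) = -1461 - 18*(-153 - 657)*(98 - 320) = -1461 - (-14580)*(-222) = -1461 - 18*179820 = -1461 - 3236760 = -3238221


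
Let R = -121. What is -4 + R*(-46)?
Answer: 5562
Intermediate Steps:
-4 + R*(-46) = -4 - 121*(-46) = -4 + 5566 = 5562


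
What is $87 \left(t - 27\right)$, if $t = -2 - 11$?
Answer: $-3480$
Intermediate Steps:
$t = -13$
$87 \left(t - 27\right) = 87 \left(-13 - 27\right) = 87 \left(-40\right) = -3480$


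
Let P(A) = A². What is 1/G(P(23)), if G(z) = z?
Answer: 1/529 ≈ 0.0018904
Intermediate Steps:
1/G(P(23)) = 1/(23²) = 1/529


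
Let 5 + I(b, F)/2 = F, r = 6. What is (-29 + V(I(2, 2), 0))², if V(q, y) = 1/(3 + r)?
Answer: 67600/81 ≈ 834.57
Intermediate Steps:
I(b, F) = -10 + 2*F
V(q, y) = ⅑ (V(q, y) = 1/(3 + 6) = 1/9 = ⅑)
(-29 + V(I(2, 2), 0))² = (-29 + ⅑)² = (-260/9)² = 67600/81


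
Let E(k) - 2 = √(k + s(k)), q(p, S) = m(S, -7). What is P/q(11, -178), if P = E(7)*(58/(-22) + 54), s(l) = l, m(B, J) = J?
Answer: -1130/77 - 565*√14/77 ≈ -42.130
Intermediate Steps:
q(p, S) = -7
E(k) = 2 + √2*√k (E(k) = 2 + √(k + k) = 2 + √(2*k) = 2 + √2*√k)
P = 1130/11 + 565*√14/11 (P = (2 + √2*√7)*(58/(-22) + 54) = (2 + √14)*(58*(-1/22) + 54) = (2 + √14)*(-29/11 + 54) = (2 + √14)*(565/11) = 1130/11 + 565*√14/11 ≈ 294.91)
P/q(11, -178) = (1130/11 + 565*√14/11)/(-7) = (1130/11 + 565*√14/11)*(-⅐) = -1130/77 - 565*√14/77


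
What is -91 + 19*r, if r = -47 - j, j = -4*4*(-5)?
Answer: -2504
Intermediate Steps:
j = 80 (j = -16*(-5) = 80)
r = -127 (r = -47 - 1*80 = -47 - 80 = -127)
-91 + 19*r = -91 + 19*(-127) = -91 - 2413 = -2504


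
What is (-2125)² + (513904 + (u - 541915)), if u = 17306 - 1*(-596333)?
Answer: 5101253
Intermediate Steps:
u = 613639 (u = 17306 + 596333 = 613639)
(-2125)² + (513904 + (u - 541915)) = (-2125)² + (513904 + (613639 - 541915)) = 4515625 + (513904 + 71724) = 4515625 + 585628 = 5101253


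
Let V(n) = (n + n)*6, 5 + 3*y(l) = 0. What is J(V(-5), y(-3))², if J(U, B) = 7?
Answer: 49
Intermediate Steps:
y(l) = -5/3 (y(l) = -5/3 + (⅓)*0 = -5/3 + 0 = -5/3)
V(n) = 12*n (V(n) = (2*n)*6 = 12*n)
J(V(-5), y(-3))² = 7² = 49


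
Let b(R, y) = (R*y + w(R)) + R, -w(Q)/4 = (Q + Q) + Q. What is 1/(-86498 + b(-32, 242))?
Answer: -1/93890 ≈ -1.0651e-5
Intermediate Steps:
w(Q) = -12*Q (w(Q) = -4*((Q + Q) + Q) = -4*(2*Q + Q) = -12*Q)
b(R, y) = -11*R + R*y (b(R, y) = (R*y - 12*R) + R = (-12*R + R*y) + R = -11*R + R*y)
1/(-86498 + b(-32, 242)) = 1/(-86498 - 32*(-11 + 242)) = 1/(-86498 - 32*231) = 1/(-86498 - 7392) = 1/(-93890) = -1/93890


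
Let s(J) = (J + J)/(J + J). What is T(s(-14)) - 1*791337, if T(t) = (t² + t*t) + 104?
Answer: -791231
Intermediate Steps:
s(J) = 1 (s(J) = (2*J)/((2*J)) = (2*J)*(1/(2*J)) = 1)
T(t) = 104 + 2*t² (T(t) = (t² + t²) + 104 = 2*t² + 104 = 104 + 2*t²)
T(s(-14)) - 1*791337 = (104 + 2*1²) - 1*791337 = (104 + 2*1) - 791337 = (104 + 2) - 791337 = 106 - 791337 = -791231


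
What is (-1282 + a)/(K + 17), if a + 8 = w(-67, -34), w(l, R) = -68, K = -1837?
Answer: 97/130 ≈ 0.74615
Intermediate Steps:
a = -76 (a = -8 - 68 = -76)
(-1282 + a)/(K + 17) = (-1282 - 76)/(-1837 + 17) = -1358/(-1820) = -1358*(-1/1820) = 97/130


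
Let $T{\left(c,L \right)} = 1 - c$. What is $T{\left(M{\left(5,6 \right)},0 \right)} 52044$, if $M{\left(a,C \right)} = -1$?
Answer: $104088$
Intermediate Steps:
$T{\left(M{\left(5,6 \right)},0 \right)} 52044 = \left(1 - -1\right) 52044 = \left(1 + 1\right) 52044 = 2 \cdot 52044 = 104088$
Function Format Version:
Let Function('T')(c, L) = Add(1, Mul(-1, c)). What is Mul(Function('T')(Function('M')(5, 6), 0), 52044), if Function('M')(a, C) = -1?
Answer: 104088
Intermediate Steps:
Mul(Function('T')(Function('M')(5, 6), 0), 52044) = Mul(Add(1, Mul(-1, -1)), 52044) = Mul(Add(1, 1), 52044) = Mul(2, 52044) = 104088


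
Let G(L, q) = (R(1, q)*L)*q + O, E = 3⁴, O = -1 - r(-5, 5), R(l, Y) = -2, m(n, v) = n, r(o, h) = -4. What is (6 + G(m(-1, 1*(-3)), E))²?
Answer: 29241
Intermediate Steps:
O = 3 (O = -1 - 1*(-4) = -1 + 4 = 3)
E = 81
G(L, q) = 3 - 2*L*q (G(L, q) = (-2*L)*q + 3 = -2*L*q + 3 = 3 - 2*L*q)
(6 + G(m(-1, 1*(-3)), E))² = (6 + (3 - 2*(-1)*81))² = (6 + (3 + 162))² = (6 + 165)² = 171² = 29241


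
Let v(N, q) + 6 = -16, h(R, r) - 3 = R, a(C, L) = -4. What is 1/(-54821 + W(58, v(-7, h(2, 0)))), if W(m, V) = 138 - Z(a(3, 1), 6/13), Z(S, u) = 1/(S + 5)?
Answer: -1/54684 ≈ -1.8287e-5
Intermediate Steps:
h(R, r) = 3 + R
Z(S, u) = 1/(5 + S)
v(N, q) = -22 (v(N, q) = -6 - 16 = -22)
W(m, V) = 137 (W(m, V) = 138 - 1/(5 - 4) = 138 - 1/1 = 138 - 1*1 = 138 - 1 = 137)
1/(-54821 + W(58, v(-7, h(2, 0)))) = 1/(-54821 + 137) = 1/(-54684) = -1/54684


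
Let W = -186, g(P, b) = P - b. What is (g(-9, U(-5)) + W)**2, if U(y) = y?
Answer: 36100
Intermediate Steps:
(g(-9, U(-5)) + W)**2 = ((-9 - 1*(-5)) - 186)**2 = ((-9 + 5) - 186)**2 = (-4 - 186)**2 = (-190)**2 = 36100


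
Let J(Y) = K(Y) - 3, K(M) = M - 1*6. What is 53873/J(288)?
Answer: 53873/279 ≈ 193.09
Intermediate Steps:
K(M) = -6 + M (K(M) = M - 6 = -6 + M)
J(Y) = -9 + Y (J(Y) = (-6 + Y) - 3 = -9 + Y)
53873/J(288) = 53873/(-9 + 288) = 53873/279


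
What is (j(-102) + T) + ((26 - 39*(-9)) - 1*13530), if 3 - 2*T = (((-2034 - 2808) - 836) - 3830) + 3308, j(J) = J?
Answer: -20307/2 ≈ -10154.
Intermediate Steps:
T = 6203/2 (T = 3/2 - ((((-2034 - 2808) - 836) - 3830) + 3308)/2 = 3/2 - (((-4842 - 836) - 3830) + 3308)/2 = 3/2 - ((-5678 - 3830) + 3308)/2 = 3/2 - (-9508 + 3308)/2 = 3/2 - 1/2*(-6200) = 3/2 + 3100 = 6203/2 ≈ 3101.5)
(j(-102) + T) + ((26 - 39*(-9)) - 1*13530) = (-102 + 6203/2) + ((26 - 39*(-9)) - 1*13530) = 5999/2 + ((26 + 351) - 13530) = 5999/2 + (377 - 13530) = 5999/2 - 13153 = -20307/2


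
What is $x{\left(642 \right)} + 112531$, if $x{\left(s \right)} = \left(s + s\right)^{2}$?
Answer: $1761187$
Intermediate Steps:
$x{\left(s \right)} = 4 s^{2}$ ($x{\left(s \right)} = \left(2 s\right)^{2} = 4 s^{2}$)
$x{\left(642 \right)} + 112531 = 4 \cdot 642^{2} + 112531 = 4 \cdot 412164 + 112531 = 1648656 + 112531 = 1761187$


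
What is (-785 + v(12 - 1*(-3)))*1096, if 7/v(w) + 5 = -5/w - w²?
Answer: -594531776/691 ≈ -8.6039e+5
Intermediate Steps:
v(w) = 7/(-5 - w² - 5/w) (v(w) = 7/(-5 + (-5/w - w²)) = 7/(-5 + (-w² - 5/w)) = 7/(-5 - w² - 5/w))
(-785 + v(12 - 1*(-3)))*1096 = (-785 - 7*(12 - 1*(-3))/(5 + (12 - 1*(-3))³ + 5*(12 - 1*(-3))))*1096 = (-785 - 7*(12 + 3)/(5 + (12 + 3)³ + 5*(12 + 3)))*1096 = (-785 - 7*15/(5 + 15³ + 5*15))*1096 = (-785 - 7*15/(5 + 3375 + 75))*1096 = (-785 - 7*15/3455)*1096 = (-785 - 7*15*1/3455)*1096 = (-785 - 21/691)*1096 = -542456/691*1096 = -594531776/691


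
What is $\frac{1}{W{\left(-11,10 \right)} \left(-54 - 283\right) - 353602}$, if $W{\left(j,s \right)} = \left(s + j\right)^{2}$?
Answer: $- \frac{1}{353939} \approx -2.8253 \cdot 10^{-6}$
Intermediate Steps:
$W{\left(j,s \right)} = \left(j + s\right)^{2}$
$\frac{1}{W{\left(-11,10 \right)} \left(-54 - 283\right) - 353602} = \frac{1}{\left(-11 + 10\right)^{2} \left(-54 - 283\right) - 353602} = \frac{1}{\left(-1\right)^{2} \left(-337\right) - 353602} = \frac{1}{1 \left(-337\right) - 353602} = \frac{1}{-337 - 353602} = \frac{1}{-353939} = - \frac{1}{353939}$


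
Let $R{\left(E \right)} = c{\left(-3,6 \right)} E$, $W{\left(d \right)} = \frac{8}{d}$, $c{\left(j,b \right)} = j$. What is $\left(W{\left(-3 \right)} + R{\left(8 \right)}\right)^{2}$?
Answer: $\frac{6400}{9} \approx 711.11$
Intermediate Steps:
$R{\left(E \right)} = - 3 E$
$\left(W{\left(-3 \right)} + R{\left(8 \right)}\right)^{2} = \left(\frac{8}{-3} - 24\right)^{2} = \left(8 \left(- \frac{1}{3}\right) - 24\right)^{2} = \left(- \frac{8}{3} - 24\right)^{2} = \left(- \frac{80}{3}\right)^{2} = \frac{6400}{9}$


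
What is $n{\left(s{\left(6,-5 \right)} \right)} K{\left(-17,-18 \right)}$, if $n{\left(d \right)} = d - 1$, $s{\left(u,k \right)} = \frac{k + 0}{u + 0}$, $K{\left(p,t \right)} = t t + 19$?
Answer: $- \frac{3773}{6} \approx -628.83$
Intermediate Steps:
$K{\left(p,t \right)} = 19 + t^{2}$ ($K{\left(p,t \right)} = t^{2} + 19 = 19 + t^{2}$)
$s{\left(u,k \right)} = \frac{k}{u}$
$n{\left(d \right)} = -1 + d$ ($n{\left(d \right)} = d - 1 = -1 + d$)
$n{\left(s{\left(6,-5 \right)} \right)} K{\left(-17,-18 \right)} = \left(-1 - \frac{5}{6}\right) \left(19 + \left(-18\right)^{2}\right) = \left(-1 - \frac{5}{6}\right) \left(19 + 324\right) = \left(-1 - \frac{5}{6}\right) 343 = \left(- \frac{11}{6}\right) 343 = - \frac{3773}{6}$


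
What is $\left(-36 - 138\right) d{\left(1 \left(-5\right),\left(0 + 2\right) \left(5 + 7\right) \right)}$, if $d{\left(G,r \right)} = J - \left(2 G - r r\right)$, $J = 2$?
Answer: $-102312$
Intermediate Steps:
$d{\left(G,r \right)} = 2 + r^{2} - 2 G$ ($d{\left(G,r \right)} = 2 - \left(2 G - r r\right) = 2 - \left(- r^{2} + 2 G\right) = 2 + r^{2} - 2 G$)
$\left(-36 - 138\right) d{\left(1 \left(-5\right),\left(0 + 2\right) \left(5 + 7\right) \right)} = \left(-36 - 138\right) \left(2 + \left(\left(0 + 2\right) \left(5 + 7\right)\right)^{2} - 2 \cdot 1 \left(-5\right)\right) = - 174 \left(2 + \left(2 \cdot 12\right)^{2} - -10\right) = - 174 \left(2 + 24^{2} + 10\right) = - 174 \left(2 + 576 + 10\right) = \left(-174\right) 588 = -102312$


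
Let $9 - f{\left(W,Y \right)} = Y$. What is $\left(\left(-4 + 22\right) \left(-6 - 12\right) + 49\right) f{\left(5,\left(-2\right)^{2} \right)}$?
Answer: $-1375$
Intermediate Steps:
$f{\left(W,Y \right)} = 9 - Y$
$\left(\left(-4 + 22\right) \left(-6 - 12\right) + 49\right) f{\left(5,\left(-2\right)^{2} \right)} = \left(\left(-4 + 22\right) \left(-6 - 12\right) + 49\right) \left(9 - \left(-2\right)^{2}\right) = \left(18 \left(-18\right) + 49\right) \left(9 - 4\right) = \left(-324 + 49\right) \left(9 - 4\right) = \left(-275\right) 5 = -1375$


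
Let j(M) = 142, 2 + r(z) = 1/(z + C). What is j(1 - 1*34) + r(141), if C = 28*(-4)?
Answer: 4061/29 ≈ 140.03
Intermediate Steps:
C = -112
r(z) = -2 + 1/(-112 + z) (r(z) = -2 + 1/(z - 112) = -2 + 1/(-112 + z))
j(1 - 1*34) + r(141) = 142 + (225 - 2*141)/(-112 + 141) = 142 + (225 - 282)/29 = 142 + (1/29)*(-57) = 142 - 57/29 = 4061/29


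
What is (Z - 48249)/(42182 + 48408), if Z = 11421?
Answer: -18414/45295 ≈ -0.40654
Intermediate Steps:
(Z - 48249)/(42182 + 48408) = (11421 - 48249)/(42182 + 48408) = -36828/90590 = -36828*1/90590 = -18414/45295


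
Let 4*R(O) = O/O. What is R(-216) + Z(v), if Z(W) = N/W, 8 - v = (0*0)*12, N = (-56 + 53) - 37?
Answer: -19/4 ≈ -4.7500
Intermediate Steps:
R(O) = ¼ (R(O) = (O/O)/4 = (¼)*1 = ¼)
N = -40 (N = -3 - 37 = -40)
v = 8 (v = 8 - 0*0*12 = 8 - 0*12 = 8 - 1*0 = 8 + 0 = 8)
Z(W) = -40/W
R(-216) + Z(v) = ¼ - 40/8 = ¼ - 40*⅛ = ¼ - 5 = -19/4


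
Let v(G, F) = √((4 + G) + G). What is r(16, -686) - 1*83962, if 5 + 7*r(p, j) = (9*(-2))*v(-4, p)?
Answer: -587739/7 - 36*I/7 ≈ -83963.0 - 5.1429*I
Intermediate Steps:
v(G, F) = √(4 + 2*G)
r(p, j) = -5/7 - 36*I/7 (r(p, j) = -5/7 + ((9*(-2))*√(4 + 2*(-4)))/7 = -5/7 + (-18*√(4 - 8))/7 = -5/7 + (-36*I)/7 = -5/7 - 36*I/7)
r(16, -686) - 1*83962 = (-5/7 - 36*I/7) - 1*83962 = (-5/7 - 36*I/7) - 83962 = -587739/7 - 36*I/7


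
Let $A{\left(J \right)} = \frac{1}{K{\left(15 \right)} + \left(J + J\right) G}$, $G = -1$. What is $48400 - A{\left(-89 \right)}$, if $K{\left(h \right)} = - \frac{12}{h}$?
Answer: $\frac{42882395}{886} \approx 48400.0$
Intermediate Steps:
$A{\left(J \right)} = \frac{1}{- \frac{4}{5} - 2 J}$ ($A{\left(J \right)} = \frac{1}{- \frac{12}{15} + \left(J + J\right) \left(-1\right)} = \frac{1}{\left(-12\right) \frac{1}{15} + 2 J \left(-1\right)} = \frac{1}{- \frac{4}{5} - 2 J}$)
$48400 - A{\left(-89 \right)} = 48400 - - \frac{5}{4 + 10 \left(-89\right)} = 48400 - - \frac{5}{4 - 890} = 48400 - - \frac{5}{-886} = 48400 - \left(-5\right) \left(- \frac{1}{886}\right) = 48400 - \frac{5}{886} = \frac{42882395}{886}$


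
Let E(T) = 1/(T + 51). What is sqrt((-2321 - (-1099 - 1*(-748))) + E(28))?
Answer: I*sqrt(12294691)/79 ≈ 44.385*I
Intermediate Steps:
E(T) = 1/(51 + T)
sqrt((-2321 - (-1099 - 1*(-748))) + E(28)) = sqrt((-2321 - (-1099 - 1*(-748))) + 1/(51 + 28)) = sqrt((-2321 - (-1099 + 748)) + 1/79) = sqrt((-2321 - 1*(-351)) + 1/79) = sqrt((-2321 + 351) + 1/79) = sqrt(-1970 + 1/79) = sqrt(-155629/79) = I*sqrt(12294691)/79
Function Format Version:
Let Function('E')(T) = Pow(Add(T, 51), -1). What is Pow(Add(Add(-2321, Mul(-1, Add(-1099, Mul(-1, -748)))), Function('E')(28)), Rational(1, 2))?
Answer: Mul(Rational(1, 79), I, Pow(12294691, Rational(1, 2))) ≈ Mul(44.385, I)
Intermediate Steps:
Function('E')(T) = Pow(Add(51, T), -1)
Pow(Add(Add(-2321, Mul(-1, Add(-1099, Mul(-1, -748)))), Function('E')(28)), Rational(1, 2)) = Pow(Add(Add(-2321, Mul(-1, Add(-1099, Mul(-1, -748)))), Pow(Add(51, 28), -1)), Rational(1, 2)) = Pow(Add(Add(-2321, Mul(-1, Add(-1099, 748))), Pow(79, -1)), Rational(1, 2)) = Pow(Add(Add(-2321, Mul(-1, -351)), Rational(1, 79)), Rational(1, 2)) = Pow(Add(Add(-2321, 351), Rational(1, 79)), Rational(1, 2)) = Pow(Add(-1970, Rational(1, 79)), Rational(1, 2)) = Pow(Rational(-155629, 79), Rational(1, 2)) = Mul(Rational(1, 79), I, Pow(12294691, Rational(1, 2)))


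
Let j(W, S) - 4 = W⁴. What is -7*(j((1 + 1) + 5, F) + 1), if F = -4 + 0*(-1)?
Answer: -16842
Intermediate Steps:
F = -4 (F = -4 + 0 = -4)
j(W, S) = 4 + W⁴
-7*(j((1 + 1) + 5, F) + 1) = -7*((4 + ((1 + 1) + 5)⁴) + 1) = -7*((4 + (2 + 5)⁴) + 1) = -7*((4 + 7⁴) + 1) = -7*((4 + 2401) + 1) = -7*(2405 + 1) = -7*2406 = -16842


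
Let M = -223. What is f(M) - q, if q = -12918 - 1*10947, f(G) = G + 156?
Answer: 23798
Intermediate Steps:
f(G) = 156 + G
q = -23865 (q = -12918 - 10947 = -23865)
f(M) - q = (156 - 223) - 1*(-23865) = -67 + 23865 = 23798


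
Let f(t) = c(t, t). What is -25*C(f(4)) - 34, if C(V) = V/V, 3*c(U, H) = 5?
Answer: -59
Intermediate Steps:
c(U, H) = 5/3 (c(U, H) = (⅓)*5 = 5/3)
f(t) = 5/3
C(V) = 1
-25*C(f(4)) - 34 = -25*1 - 34 = -25 - 34 = -59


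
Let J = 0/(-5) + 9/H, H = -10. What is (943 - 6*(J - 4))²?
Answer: 23639044/25 ≈ 9.4556e+5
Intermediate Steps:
J = -9/10 (J = 0/(-5) + 9/(-10) = 0*(-⅕) + 9*(-⅒) = 0 - 9/10 = -9/10 ≈ -0.90000)
(943 - 6*(J - 4))² = (943 - 6*(-9/10 - 4))² = (943 - 6*(-49/10))² = (943 + 147/5)² = (4862/5)² = 23639044/25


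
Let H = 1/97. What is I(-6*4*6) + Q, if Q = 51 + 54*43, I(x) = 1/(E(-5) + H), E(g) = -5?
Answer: 1148435/484 ≈ 2372.8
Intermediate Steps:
H = 1/97 ≈ 0.010309
I(x) = -97/484 (I(x) = 1/(-5 + 1/97) = 1/(-484/97) = -97/484)
Q = 2373 (Q = 51 + 2322 = 2373)
I(-6*4*6) + Q = -97/484 + 2373 = 1148435/484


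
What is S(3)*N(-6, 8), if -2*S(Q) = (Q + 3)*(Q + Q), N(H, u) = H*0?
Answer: 0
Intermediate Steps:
N(H, u) = 0
S(Q) = -Q*(3 + Q) (S(Q) = -(Q + 3)*(Q + Q)/2 = -(3 + Q)*2*Q/2 = -Q*(3 + Q))
S(3)*N(-6, 8) = -1*3*(3 + 3)*0 = -1*3*6*0 = -18*0 = 0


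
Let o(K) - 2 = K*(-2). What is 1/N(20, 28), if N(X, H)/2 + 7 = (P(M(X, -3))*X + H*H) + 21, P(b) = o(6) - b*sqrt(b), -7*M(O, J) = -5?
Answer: 102557/122608172 + 175*sqrt(35)/61304086 ≈ 0.00085335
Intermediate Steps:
M(O, J) = 5/7 (M(O, J) = -1/7*(-5) = 5/7)
o(K) = 2 - 2*K (o(K) = 2 + K*(-2) = 2 - 2*K)
P(b) = -10 - b**(3/2) (P(b) = (2 - 2*6) - b*sqrt(b) = (2 - 12) - b**(3/2) = -10 - b**(3/2))
N(X, H) = 28 + 2*H**2 + 2*X*(-10 - 5*sqrt(35)/49) (N(X, H) = -14 + 2*(((-10 - (5/7)**(3/2))*X + H*H) + 21) = -14 + 2*(((-10 - 5*sqrt(35)/49)*X + H**2) + 21) = -14 + 2*((X*(-10 - 5*sqrt(35)/49) + H**2) + 21) = -14 + 2*((H**2 + X*(-10 - 5*sqrt(35)/49)) + 21) = -14 + 2*(21 + H**2 + X*(-10 - 5*sqrt(35)/49)) = -14 + (42 + 2*H**2 + 2*X*(-10 - 5*sqrt(35)/49)) = 28 + 2*H**2 + 2*X*(-10 - 5*sqrt(35)/49))
1/N(20, 28) = 1/(28 + 2*28**2 - 10/49*20*(98 + sqrt(35))) = 1/(28 + 2*784 + (-400 - 200*sqrt(35)/49)) = 1/(28 + 1568 + (-400 - 200*sqrt(35)/49)) = 1/(1196 - 200*sqrt(35)/49)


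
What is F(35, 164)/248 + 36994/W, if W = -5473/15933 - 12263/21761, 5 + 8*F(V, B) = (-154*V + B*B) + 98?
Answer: -135324234148885/3318813376 ≈ -40775.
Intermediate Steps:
F(V, B) = 93/8 - 77*V/4 + B²/8 (F(V, B) = -5/8 + ((-154*V + B*B) + 98)/8 = -5/8 + ((-154*V + B²) + 98)/8 = -5/8 + ((B² - 154*V) + 98)/8 = -5/8 + (98 + B² - 154*V)/8 = -5/8 + (49/4 - 77*V/4 + B²/8) = 93/8 - 77*V/4 + B²/8)
W = -6691156/7376979 (W = -5473*1/15933 - 12263*1/21761 = -5473/15933 - 12263/21761 = -6691156/7376979 ≈ -0.90703)
F(35, 164)/248 + 36994/W = (93/8 - 77/4*35 + (⅛)*164²)/248 + 36994/(-6691156/7376979) = (93/8 - 2695/4 + (⅛)*26896)*(1/248) + 36994*(-7376979/6691156) = (93/8 - 2695/4 + 3362)*(1/248) - 136451980563/3345578 = (21599/8)*(1/248) - 136451980563/3345578 = 21599/1984 - 136451980563/3345578 = -135324234148885/3318813376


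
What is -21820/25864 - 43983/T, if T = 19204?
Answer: -194575949/62086532 ≈ -3.1339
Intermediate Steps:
-21820/25864 - 43983/T = -21820/25864 - 43983/19204 = -21820*1/25864 - 43983*1/19204 = -5455/6466 - 43983/19204 = -194575949/62086532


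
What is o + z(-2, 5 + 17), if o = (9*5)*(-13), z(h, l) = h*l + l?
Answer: -607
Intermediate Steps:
z(h, l) = l + h*l
o = -585 (o = 45*(-13) = -585)
o + z(-2, 5 + 17) = -585 + (5 + 17)*(1 - 2) = -585 + 22*(-1) = -585 - 22 = -607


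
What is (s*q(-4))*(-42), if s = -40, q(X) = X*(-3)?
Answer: 20160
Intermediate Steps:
q(X) = -3*X
(s*q(-4))*(-42) = -(-120)*(-4)*(-42) = -40*12*(-42) = -480*(-42) = 20160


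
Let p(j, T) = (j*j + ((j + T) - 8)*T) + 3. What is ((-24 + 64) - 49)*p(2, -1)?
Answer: -126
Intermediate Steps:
p(j, T) = 3 + j**2 + T*(-8 + T + j) (p(j, T) = (j**2 + ((T + j) - 8)*T) + 3 = (j**2 + (-8 + T + j)*T) + 3 = (j**2 + T*(-8 + T + j)) + 3 = 3 + j**2 + T*(-8 + T + j))
((-24 + 64) - 49)*p(2, -1) = ((-24 + 64) - 49)*(3 + (-1)**2 + 2**2 - 8*(-1) - 1*2) = (40 - 49)*(3 + 1 + 4 + 8 - 2) = -9*14 = -126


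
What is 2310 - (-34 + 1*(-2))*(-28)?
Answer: 1302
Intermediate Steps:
2310 - (-34 + 1*(-2))*(-28) = 2310 - (-34 - 2)*(-28) = 2310 - (-36)*(-28) = 2310 - 1*1008 = 2310 - 1008 = 1302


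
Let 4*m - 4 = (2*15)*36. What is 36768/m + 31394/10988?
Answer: 206257279/1488874 ≈ 138.53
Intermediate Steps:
m = 271 (m = 1 + ((2*15)*36)/4 = 1 + (30*36)/4 = 1 + (¼)*1080 = 1 + 270 = 271)
36768/m + 31394/10988 = 36768/271 + 31394/10988 = 36768*(1/271) + 31394*(1/10988) = 36768/271 + 15697/5494 = 206257279/1488874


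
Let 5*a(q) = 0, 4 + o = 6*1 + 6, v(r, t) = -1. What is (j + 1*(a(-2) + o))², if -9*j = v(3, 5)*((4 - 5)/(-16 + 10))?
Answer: 187489/2916 ≈ 64.297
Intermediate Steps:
o = 8 (o = -4 + (6*1 + 6) = -4 + (6 + 6) = -4 + 12 = 8)
a(q) = 0 (a(q) = (⅕)*0 = 0)
j = 1/54 (j = -(-1)*(4 - 5)/(-16 + 10)/9 = -(-1)*(-1/(-6))/9 = -(-1)*(-1*(-⅙))/9 = -(-1)/(9*6) = -⅑*(-⅙) = 1/54 ≈ 0.018519)
(j + 1*(a(-2) + o))² = (1/54 + 1*(0 + 8))² = (1/54 + 1*8)² = (1/54 + 8)² = (433/54)² = 187489/2916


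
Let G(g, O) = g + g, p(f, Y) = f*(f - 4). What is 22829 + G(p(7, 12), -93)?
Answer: 22871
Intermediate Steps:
p(f, Y) = f*(-4 + f)
G(g, O) = 2*g
22829 + G(p(7, 12), -93) = 22829 + 2*(7*(-4 + 7)) = 22829 + 2*(7*3) = 22829 + 2*21 = 22829 + 42 = 22871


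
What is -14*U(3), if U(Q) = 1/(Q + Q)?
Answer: -7/3 ≈ -2.3333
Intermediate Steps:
U(Q) = 1/(2*Q)
-14*U(3) = -7/3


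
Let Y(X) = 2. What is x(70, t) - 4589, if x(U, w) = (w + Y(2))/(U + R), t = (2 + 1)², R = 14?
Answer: -385465/84 ≈ -4588.9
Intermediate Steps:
t = 9 (t = 3² = 9)
x(U, w) = (2 + w)/(14 + U) (x(U, w) = (w + 2)/(U + 14) = (2 + w)/(14 + U))
x(70, t) - 4589 = (2 + 9)/(14 + 70) - 4589 = 11/84 - 4589 = -385465/84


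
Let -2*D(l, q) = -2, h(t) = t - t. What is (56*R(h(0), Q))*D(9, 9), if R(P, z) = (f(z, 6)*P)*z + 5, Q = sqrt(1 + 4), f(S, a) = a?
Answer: 280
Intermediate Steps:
h(t) = 0
D(l, q) = 1 (D(l, q) = -1/2*(-2) = 1)
Q = sqrt(5) ≈ 2.2361
R(P, z) = 5 + 6*P*z (R(P, z) = (6*P)*z + 5 = 6*P*z + 5 = 5 + 6*P*z)
(56*R(h(0), Q))*D(9, 9) = (56*(5 + 6*0*sqrt(5)))*1 = (56*(5 + 0))*1 = (56*5)*1 = 280*1 = 280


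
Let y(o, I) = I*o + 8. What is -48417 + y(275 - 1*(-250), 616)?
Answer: 274991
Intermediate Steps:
y(o, I) = 8 + I*o
-48417 + y(275 - 1*(-250), 616) = -48417 + (8 + 616*(275 - 1*(-250))) = -48417 + (8 + 616*(275 + 250)) = -48417 + (8 + 616*525) = -48417 + (8 + 323400) = -48417 + 323408 = 274991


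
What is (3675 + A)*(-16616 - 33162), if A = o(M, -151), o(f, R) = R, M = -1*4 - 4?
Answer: -175417672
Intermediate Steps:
M = -8 (M = -4 - 4 = -8)
A = -151
(3675 + A)*(-16616 - 33162) = (3675 - 151)*(-16616 - 33162) = 3524*(-49778) = -175417672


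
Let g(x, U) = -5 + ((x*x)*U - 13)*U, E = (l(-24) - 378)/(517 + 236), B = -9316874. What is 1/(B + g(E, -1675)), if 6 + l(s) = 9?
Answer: -63001/541762956479 ≈ -1.1629e-7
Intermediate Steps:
l(s) = 3 (l(s) = -6 + 9 = 3)
E = -125/251 (E = (3 - 378)/(517 + 236) = -375/753 = -375*1/753 = -125/251 ≈ -0.49801)
g(x, U) = -5 + U*(-13 + U*x**2) (g(x, U) = -5 + (x**2*U - 13)*U = -5 + (U*x**2 - 13)*U = -5 + (-13 + U*x**2)*U = -5 + U*(-13 + U*x**2))
1/(B + g(E, -1675)) = 1/(-9316874 + (-5 - 13*(-1675) + (-1675)**2*(-125/251)**2)) = 1/(-9316874 + (-5 + 21775 + 2805625*(15625/63001))) = 1/(-9316874 + (-5 + 21775 + 43837890625/63001)) = 1/(-9316874 + 45209422395/63001) = 1/(-541762956479/63001) = -63001/541762956479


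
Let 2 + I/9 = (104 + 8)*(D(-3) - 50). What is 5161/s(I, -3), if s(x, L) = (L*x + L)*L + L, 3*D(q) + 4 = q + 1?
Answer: -397/36300 ≈ -0.010937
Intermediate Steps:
D(q) = -1 + q/3 (D(q) = -4/3 + (q + 1)/3 = -4/3 + (1 + q)/3 = -4/3 + (⅓ + q/3) = -1 + q/3)
I = -52434 (I = -18 + 9*((104 + 8)*((-1 + (⅓)*(-3)) - 50)) = -18 + 9*(112*((-1 - 1) - 50)) = -18 + 9*(112*(-2 - 50)) = -18 + 9*(112*(-52)) = -18 + 9*(-5824) = -18 - 52416 = -52434)
s(x, L) = L + L*(L + L*x) (s(x, L) = (L + L*x)*L + L = L*(L + L*x) + L = L + L*(L + L*x))
5161/s(I, -3) = 5161/((-3*(1 - 3 - 3*(-52434)))) = 5161/((-3*(1 - 3 + 157302))) = 5161/((-3*157300)) = 5161/(-471900) = 5161*(-1/471900) = -397/36300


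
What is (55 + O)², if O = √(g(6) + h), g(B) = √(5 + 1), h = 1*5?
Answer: (55 + √(5 + √6))² ≈ 3332.7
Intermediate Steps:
h = 5
g(B) = √6
O = √(5 + √6) (O = √(√6 + 5) = √(5 + √6) ≈ 2.7294)
(55 + O)² = (55 + √(5 + √6))²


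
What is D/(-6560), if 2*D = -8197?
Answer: 8197/13120 ≈ 0.62477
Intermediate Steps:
D = -8197/2 (D = (½)*(-8197) = -8197/2 ≈ -4098.5)
D/(-6560) = -8197/2/(-6560) = -8197/2*(-1/6560) = 8197/13120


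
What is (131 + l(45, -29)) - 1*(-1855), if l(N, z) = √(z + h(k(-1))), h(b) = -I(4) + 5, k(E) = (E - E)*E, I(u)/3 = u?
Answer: 1986 + 6*I ≈ 1986.0 + 6.0*I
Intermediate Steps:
I(u) = 3*u
k(E) = 0 (k(E) = 0*E = 0)
h(b) = -7 (h(b) = -3*4 + 5 = -1*12 + 5 = -12 + 5 = -7)
l(N, z) = √(-7 + z) (l(N, z) = √(z - 7) = √(-7 + z))
(131 + l(45, -29)) - 1*(-1855) = (131 + √(-7 - 29)) - 1*(-1855) = (131 + √(-36)) + 1855 = (131 + 6*I) + 1855 = 1986 + 6*I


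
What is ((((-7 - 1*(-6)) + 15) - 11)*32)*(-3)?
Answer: -288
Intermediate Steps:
((((-7 - 1*(-6)) + 15) - 11)*32)*(-3) = ((((-7 + 6) + 15) - 11)*32)*(-3) = (((-1 + 15) - 11)*32)*(-3) = ((14 - 11)*32)*(-3) = (3*32)*(-3) = 96*(-3) = -288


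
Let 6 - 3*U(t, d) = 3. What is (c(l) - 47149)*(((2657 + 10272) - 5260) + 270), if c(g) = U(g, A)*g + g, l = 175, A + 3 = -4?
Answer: -371537261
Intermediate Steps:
A = -7 (A = -3 - 4 = -7)
U(t, d) = 1 (U(t, d) = 2 - 1/3*3 = 2 - 1 = 1)
c(g) = 2*g (c(g) = 1*g + g = g + g = 2*g)
(c(l) - 47149)*(((2657 + 10272) - 5260) + 270) = (2*175 - 47149)*(((2657 + 10272) - 5260) + 270) = (350 - 47149)*((12929 - 5260) + 270) = -46799*(7669 + 270) = -46799*7939 = -371537261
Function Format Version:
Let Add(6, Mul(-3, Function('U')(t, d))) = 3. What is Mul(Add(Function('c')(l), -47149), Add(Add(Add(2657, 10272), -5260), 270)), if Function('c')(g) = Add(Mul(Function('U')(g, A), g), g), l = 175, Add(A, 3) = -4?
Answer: -371537261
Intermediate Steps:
A = -7 (A = Add(-3, -4) = -7)
Function('U')(t, d) = 1 (Function('U')(t, d) = Add(2, Mul(Rational(-1, 3), 3)) = Add(2, -1) = 1)
Function('c')(g) = Mul(2, g) (Function('c')(g) = Add(Mul(1, g), g) = Add(g, g) = Mul(2, g))
Mul(Add(Function('c')(l), -47149), Add(Add(Add(2657, 10272), -5260), 270)) = Mul(Add(Mul(2, 175), -47149), Add(Add(Add(2657, 10272), -5260), 270)) = Mul(Add(350, -47149), Add(Add(12929, -5260), 270)) = Mul(-46799, Add(7669, 270)) = Mul(-46799, 7939) = -371537261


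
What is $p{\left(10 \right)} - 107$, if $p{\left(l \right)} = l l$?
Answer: $-7$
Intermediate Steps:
$p{\left(l \right)} = l^{2}$
$p{\left(10 \right)} - 107 = 10^{2} - 107 = 100 - 107 = -7$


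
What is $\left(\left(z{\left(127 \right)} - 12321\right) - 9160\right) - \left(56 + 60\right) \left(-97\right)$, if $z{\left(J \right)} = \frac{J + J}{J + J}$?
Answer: $-10228$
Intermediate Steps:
$z{\left(J \right)} = 1$ ($z{\left(J \right)} = \frac{2 J}{2 J} = 2 J \frac{1}{2 J} = 1$)
$\left(\left(z{\left(127 \right)} - 12321\right) - 9160\right) - \left(56 + 60\right) \left(-97\right) = \left(\left(1 - 12321\right) - 9160\right) - \left(56 + 60\right) \left(-97\right) = \left(-12320 - 9160\right) - 116 \left(-97\right) = -21480 - -11252 = -21480 + 11252 = -10228$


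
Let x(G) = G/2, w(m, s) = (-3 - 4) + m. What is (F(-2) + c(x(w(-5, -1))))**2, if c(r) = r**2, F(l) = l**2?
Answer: 1600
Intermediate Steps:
w(m, s) = -7 + m
x(G) = G/2 (x(G) = G*(1/2) = G/2)
(F(-2) + c(x(w(-5, -1))))**2 = ((-2)**2 + ((-7 - 5)/2)**2)**2 = (4 + ((1/2)*(-12))**2)**2 = (4 + (-6)**2)**2 = (4 + 36)**2 = 40**2 = 1600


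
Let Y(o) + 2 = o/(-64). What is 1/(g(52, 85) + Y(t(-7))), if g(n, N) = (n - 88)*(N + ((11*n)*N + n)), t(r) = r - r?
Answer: -1/1755254 ≈ -5.6972e-7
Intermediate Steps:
t(r) = 0
Y(o) = -2 - o/64 (Y(o) = -2 + o/(-64) = -2 + o*(-1/64) = -2 - o/64)
g(n, N) = (-88 + n)*(N + n + 11*N*n) (g(n, N) = (-88 + n)*(N + (11*N*n + n)) = (-88 + n)*(N + (n + 11*N*n)) = (-88 + n)*(N + n + 11*N*n))
1/(g(52, 85) + Y(t(-7))) = 1/((52² - 88*85 - 88*52 - 967*85*52 + 11*85*52²) + (-2 - 1/64*0)) = 1/((2704 - 7480 - 4576 - 4274140 + 11*85*2704) + (-2 + 0)) = 1/((2704 - 7480 - 4576 - 4274140 + 2528240) - 2) = 1/(-1755252 - 2) = 1/(-1755254) = -1/1755254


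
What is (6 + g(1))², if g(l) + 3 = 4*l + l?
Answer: 64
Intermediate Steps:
g(l) = -3 + 5*l (g(l) = -3 + (4*l + l) = -3 + 5*l)
(6 + g(1))² = (6 + (-3 + 5*1))² = (6 + (-3 + 5))² = (6 + 2)² = 8² = 64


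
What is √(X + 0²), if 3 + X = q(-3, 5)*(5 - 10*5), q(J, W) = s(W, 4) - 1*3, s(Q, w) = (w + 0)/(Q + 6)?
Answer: 2*√3498/11 ≈ 10.753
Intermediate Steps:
s(Q, w) = w/(6 + Q)
q(J, W) = -3 + 4/(6 + W) (q(J, W) = 4/(6 + W) - 1*3 = 4/(6 + W) - 3 = -3 + 4/(6 + W))
X = 1272/11 (X = -3 + ((-14 - 3*5)/(6 + 5))*(5 - 10*5) = -3 + ((-14 - 15)/11)*(5 - 50) = -3 + ((1/11)*(-29))*(-45) = -3 - 29/11*(-45) = -3 + 1305/11 = 1272/11 ≈ 115.64)
√(X + 0²) = √(1272/11 + 0²) = √(1272/11 + 0) = √(1272/11) = 2*√3498/11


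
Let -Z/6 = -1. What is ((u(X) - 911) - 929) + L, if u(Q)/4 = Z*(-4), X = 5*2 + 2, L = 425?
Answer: -1511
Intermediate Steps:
Z = 6 (Z = -6*(-1) = 6)
X = 12 (X = 10 + 2 = 12)
u(Q) = -96 (u(Q) = 4*(6*(-4)) = 4*(-24) = -96)
((u(X) - 911) - 929) + L = ((-96 - 911) - 929) + 425 = (-1007 - 929) + 425 = -1936 + 425 = -1511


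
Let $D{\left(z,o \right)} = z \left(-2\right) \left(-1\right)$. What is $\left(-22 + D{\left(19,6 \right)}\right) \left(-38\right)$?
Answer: $-608$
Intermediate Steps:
$D{\left(z,o \right)} = 2 z$ ($D{\left(z,o \right)} = - 2 z \left(-1\right) = 2 z$)
$\left(-22 + D{\left(19,6 \right)}\right) \left(-38\right) = \left(-22 + 2 \cdot 19\right) \left(-38\right) = \left(-22 + 38\right) \left(-38\right) = 16 \left(-38\right) = -608$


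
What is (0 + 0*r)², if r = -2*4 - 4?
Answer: 0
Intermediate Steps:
r = -12 (r = -8 - 4 = -12)
(0 + 0*r)² = (0 + 0*(-12))² = (0 + 0)² = 0² = 0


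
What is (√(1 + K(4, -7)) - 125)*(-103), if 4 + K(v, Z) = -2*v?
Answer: 12875 - 103*I*√11 ≈ 12875.0 - 341.61*I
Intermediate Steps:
K(v, Z) = -4 - 2*v
(√(1 + K(4, -7)) - 125)*(-103) = (√(1 + (-4 - 2*4)) - 125)*(-103) = (√(1 + (-4 - 8)) - 125)*(-103) = (√(1 - 12) - 125)*(-103) = (√(-11) - 125)*(-103) = (I*√11 - 125)*(-103) = (-125 + I*√11)*(-103) = 12875 - 103*I*√11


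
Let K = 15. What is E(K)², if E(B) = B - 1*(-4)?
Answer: 361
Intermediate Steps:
E(B) = 4 + B (E(B) = B + 4 = 4 + B)
E(K)² = (4 + 15)² = 19² = 361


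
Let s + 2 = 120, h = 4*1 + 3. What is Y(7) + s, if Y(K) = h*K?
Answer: 167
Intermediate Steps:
h = 7 (h = 4 + 3 = 7)
s = 118 (s = -2 + 120 = 118)
Y(K) = 7*K
Y(7) + s = 7*7 + 118 = 49 + 118 = 167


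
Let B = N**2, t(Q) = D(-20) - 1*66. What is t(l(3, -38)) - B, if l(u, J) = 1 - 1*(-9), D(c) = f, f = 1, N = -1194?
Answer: -1425701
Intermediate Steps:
D(c) = 1
l(u, J) = 10 (l(u, J) = 1 + 9 = 10)
t(Q) = -65 (t(Q) = 1 - 1*66 = 1 - 66 = -65)
B = 1425636 (B = (-1194)**2 = 1425636)
t(l(3, -38)) - B = -65 - 1*1425636 = -65 - 1425636 = -1425701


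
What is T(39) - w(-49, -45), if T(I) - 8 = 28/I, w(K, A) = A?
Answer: 2095/39 ≈ 53.718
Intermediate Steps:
T(I) = 8 + 28/I
T(39) - w(-49, -45) = (8 + 28/39) - 1*(-45) = (8 + 28*(1/39)) + 45 = (8 + 28/39) + 45 = 340/39 + 45 = 2095/39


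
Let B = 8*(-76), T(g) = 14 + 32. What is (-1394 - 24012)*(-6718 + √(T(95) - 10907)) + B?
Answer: 170676900 - 25406*I*√10861 ≈ 1.7068e+8 - 2.6477e+6*I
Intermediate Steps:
T(g) = 46
B = -608
(-1394 - 24012)*(-6718 + √(T(95) - 10907)) + B = (-1394 - 24012)*(-6718 + √(46 - 10907)) - 608 = -25406*(-6718 + √(-10861)) - 608 = -25406*(-6718 + I*√10861) - 608 = (170677508 - 25406*I*√10861) - 608 = 170676900 - 25406*I*√10861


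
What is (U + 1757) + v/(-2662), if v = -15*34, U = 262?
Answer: 2687544/1331 ≈ 2019.2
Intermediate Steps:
v = -510
(U + 1757) + v/(-2662) = (262 + 1757) - 510/(-2662) = 2019 - 510*(-1/2662) = 2019 + 255/1331 = 2687544/1331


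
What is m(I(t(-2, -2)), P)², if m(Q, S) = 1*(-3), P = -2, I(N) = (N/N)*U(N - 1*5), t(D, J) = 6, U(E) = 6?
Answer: 9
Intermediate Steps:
I(N) = 6 (I(N) = (N/N)*6 = 1*6 = 6)
m(Q, S) = -3
m(I(t(-2, -2)), P)² = (-3)² = 9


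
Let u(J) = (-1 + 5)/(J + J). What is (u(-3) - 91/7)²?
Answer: 1681/9 ≈ 186.78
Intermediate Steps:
u(J) = 2/J (u(J) = 4/((2*J)) = 4*(1/(2*J)) = 2/J)
(u(-3) - 91/7)² = (2/(-3) - 91/7)² = (2*(-⅓) - 91*⅐)² = (-⅔ - 13)² = (-41/3)² = 1681/9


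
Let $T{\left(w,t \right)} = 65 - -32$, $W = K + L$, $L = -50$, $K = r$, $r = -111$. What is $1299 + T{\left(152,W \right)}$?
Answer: $1396$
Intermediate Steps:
$K = -111$
$W = -161$ ($W = -111 - 50 = -161$)
$T{\left(w,t \right)} = 97$ ($T{\left(w,t \right)} = 65 + 32 = 97$)
$1299 + T{\left(152,W \right)} = 1299 + 97 = 1396$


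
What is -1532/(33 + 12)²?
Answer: -1532/2025 ≈ -0.75654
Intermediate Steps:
-1532/(33 + 12)² = -1532/(45²) = -1532/2025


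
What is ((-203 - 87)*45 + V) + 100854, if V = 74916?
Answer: 162720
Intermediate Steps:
((-203 - 87)*45 + V) + 100854 = ((-203 - 87)*45 + 74916) + 100854 = (-290*45 + 74916) + 100854 = (-13050 + 74916) + 100854 = 61866 + 100854 = 162720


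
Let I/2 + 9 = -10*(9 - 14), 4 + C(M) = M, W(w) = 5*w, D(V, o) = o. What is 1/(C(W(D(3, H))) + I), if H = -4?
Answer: 1/58 ≈ 0.017241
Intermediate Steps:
C(M) = -4 + M
I = 82 (I = -18 + 2*(-10*(9 - 14)) = -18 + 2*(-10*(-5)) = -18 + 2*50 = -18 + 100 = 82)
1/(C(W(D(3, H))) + I) = 1/((-4 + 5*(-4)) + 82) = 1/((-4 - 20) + 82) = 1/(-24 + 82) = 1/58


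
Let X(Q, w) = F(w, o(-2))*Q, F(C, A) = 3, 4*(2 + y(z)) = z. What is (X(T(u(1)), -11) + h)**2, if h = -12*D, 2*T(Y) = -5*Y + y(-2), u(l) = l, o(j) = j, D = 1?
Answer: 8649/16 ≈ 540.56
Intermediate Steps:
y(z) = -2 + z/4
T(Y) = -5/4 - 5*Y/2 (T(Y) = (-5*Y + (-2 + (1/4)*(-2)))/2 = (-5*Y + (-2 - 1/2))/2 = (-5*Y - 5/2)/2 = (-5/2 - 5*Y)/2 = -5/4 - 5*Y/2)
X(Q, w) = 3*Q
h = -12 (h = -12*1 = -12)
(X(T(u(1)), -11) + h)**2 = (3*(-5/4 - 5/2*1) - 12)**2 = (3*(-5/4 - 5/2) - 12)**2 = (3*(-15/4) - 12)**2 = (-45/4 - 12)**2 = (-93/4)**2 = 8649/16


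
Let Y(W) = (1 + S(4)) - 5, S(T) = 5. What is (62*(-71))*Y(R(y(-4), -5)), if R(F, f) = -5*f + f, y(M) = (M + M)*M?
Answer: -4402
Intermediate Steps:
y(M) = 2*M² (y(M) = (2*M)*M = 2*M²)
R(F, f) = -4*f
Y(W) = 1 (Y(W) = (1 + 5) - 5 = 6 - 5 = 1)
(62*(-71))*Y(R(y(-4), -5)) = (62*(-71))*1 = -4402*1 = -4402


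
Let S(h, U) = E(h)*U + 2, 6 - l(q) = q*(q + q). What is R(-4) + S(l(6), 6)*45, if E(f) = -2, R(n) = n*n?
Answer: -434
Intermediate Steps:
R(n) = n²
l(q) = 6 - 2*q² (l(q) = 6 - q*(q + q) = 6 - q*2*q = 6 - 2*q²)
S(h, U) = 2 - 2*U (S(h, U) = -2*U + 2 = 2 - 2*U)
R(-4) + S(l(6), 6)*45 = (-4)² + (2 - 2*6)*45 = 16 + (2 - 12)*45 = 16 - 10*45 = 16 - 450 = -434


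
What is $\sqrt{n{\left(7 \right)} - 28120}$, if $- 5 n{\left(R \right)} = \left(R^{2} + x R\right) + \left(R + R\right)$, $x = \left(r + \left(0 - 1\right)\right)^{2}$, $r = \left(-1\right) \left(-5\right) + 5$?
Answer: $i \sqrt{28246} \approx 168.07 i$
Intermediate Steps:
$r = 10$ ($r = 5 + 5 = 10$)
$x = 81$ ($x = \left(10 + \left(0 - 1\right)\right)^{2} = \left(10 - 1\right)^{2} = 9^{2} = 81$)
$n{\left(R \right)} = - \frac{83 R}{5} - \frac{R^{2}}{5}$ ($n{\left(R \right)} = - \frac{\left(R^{2} + 81 R\right) + \left(R + R\right)}{5} = - \frac{\left(R^{2} + 81 R\right) + 2 R}{5} = - \frac{R^{2} + 83 R}{5} = - \frac{83 R}{5} - \frac{R^{2}}{5}$)
$\sqrt{n{\left(7 \right)} - 28120} = \sqrt{\left(- \frac{1}{5}\right) 7 \left(83 + 7\right) - 28120} = \sqrt{\left(- \frac{1}{5}\right) 7 \cdot 90 - 28120} = \sqrt{-126 - 28120} = \sqrt{-28246} = i \sqrt{28246}$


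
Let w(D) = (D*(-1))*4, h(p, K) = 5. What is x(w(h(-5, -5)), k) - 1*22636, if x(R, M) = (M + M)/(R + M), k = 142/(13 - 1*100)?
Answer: -21300334/941 ≈ -22636.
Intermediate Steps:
k = -142/87 (k = 142/(13 - 100) = 142/(-87) = 142*(-1/87) = -142/87 ≈ -1.6322)
w(D) = -4*D (w(D) = -D*4 = -4*D)
x(R, M) = 2*M/(M + R) (x(R, M) = (2*M)/(M + R) = 2*M/(M + R))
x(w(h(-5, -5)), k) - 1*22636 = 2*(-142/87)/(-142/87 - 4*5) - 1*22636 = 2*(-142/87)/(-142/87 - 20) - 22636 = 2*(-142/87)/(-1882/87) - 22636 = 2*(-142/87)*(-87/1882) - 22636 = 142/941 - 22636 = -21300334/941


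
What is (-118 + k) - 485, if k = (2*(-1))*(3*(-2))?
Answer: -591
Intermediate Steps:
k = 12 (k = -2*(-6) = 12)
(-118 + k) - 485 = (-118 + 12) - 485 = -106 - 485 = -591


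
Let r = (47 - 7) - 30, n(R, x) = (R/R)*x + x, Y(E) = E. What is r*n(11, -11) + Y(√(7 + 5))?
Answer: -220 + 2*√3 ≈ -216.54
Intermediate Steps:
n(R, x) = 2*x (n(R, x) = 1*x + x = x + x = 2*x)
r = 10 (r = 40 - 30 = 10)
r*n(11, -11) + Y(√(7 + 5)) = 10*(2*(-11)) + √(7 + 5) = 10*(-22) + √12 = -220 + 2*√3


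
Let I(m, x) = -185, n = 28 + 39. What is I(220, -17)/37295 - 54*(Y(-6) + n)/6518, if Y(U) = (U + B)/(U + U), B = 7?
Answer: -54388525/97235524 ≈ -0.55935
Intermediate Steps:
n = 67
Y(U) = (7 + U)/(2*U) (Y(U) = (U + 7)/(U + U) = (7 + U)/((2*U)) = (7 + U)*(1/(2*U)) = (7 + U)/(2*U))
I(220, -17)/37295 - 54*(Y(-6) + n)/6518 = -185/37295 - 54*((½)*(7 - 6)/(-6) + 67)/6518 = -185*1/37295 - 54*((½)*(-⅙)*1 + 67)*(1/6518) = -37/7459 - 54*(-1/12 + 67)*(1/6518) = -37/7459 - 54*803/12*(1/6518) = -37/7459 - 7227/2*1/6518 = -37/7459 - 7227/13036 = -54388525/97235524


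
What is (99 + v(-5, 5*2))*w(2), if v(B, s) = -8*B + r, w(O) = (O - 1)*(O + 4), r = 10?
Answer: 894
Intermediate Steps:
w(O) = (-1 + O)*(4 + O)
v(B, s) = 10 - 8*B (v(B, s) = -8*B + 10 = 10 - 8*B)
(99 + v(-5, 5*2))*w(2) = (99 + (10 - 8*(-5)))*(-4 + 2**2 + 3*2) = (99 + (10 + 40))*(-4 + 4 + 6) = (99 + 50)*6 = 149*6 = 894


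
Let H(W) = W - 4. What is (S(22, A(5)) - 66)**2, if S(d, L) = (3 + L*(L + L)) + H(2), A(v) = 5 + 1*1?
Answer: 49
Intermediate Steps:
A(v) = 6 (A(v) = 5 + 1 = 6)
H(W) = -4 + W
S(d, L) = 1 + 2*L**2 (S(d, L) = (3 + L*(L + L)) + (-4 + 2) = (3 + L*(2*L)) - 2 = (3 + 2*L**2) - 2 = 1 + 2*L**2)
(S(22, A(5)) - 66)**2 = ((1 + 2*6**2) - 66)**2 = ((1 + 2*36) - 66)**2 = ((1 + 72) - 66)**2 = (73 - 66)**2 = 7**2 = 49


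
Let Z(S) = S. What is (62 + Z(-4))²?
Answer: 3364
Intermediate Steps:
(62 + Z(-4))² = (62 - 4)² = 58² = 3364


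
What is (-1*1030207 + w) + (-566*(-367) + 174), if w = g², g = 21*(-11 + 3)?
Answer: -794087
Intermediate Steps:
g = -168 (g = 21*(-8) = -168)
w = 28224 (w = (-168)² = 28224)
(-1*1030207 + w) + (-566*(-367) + 174) = (-1*1030207 + 28224) + (-566*(-367) + 174) = (-1030207 + 28224) + (207722 + 174) = -1001983 + 207896 = -794087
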